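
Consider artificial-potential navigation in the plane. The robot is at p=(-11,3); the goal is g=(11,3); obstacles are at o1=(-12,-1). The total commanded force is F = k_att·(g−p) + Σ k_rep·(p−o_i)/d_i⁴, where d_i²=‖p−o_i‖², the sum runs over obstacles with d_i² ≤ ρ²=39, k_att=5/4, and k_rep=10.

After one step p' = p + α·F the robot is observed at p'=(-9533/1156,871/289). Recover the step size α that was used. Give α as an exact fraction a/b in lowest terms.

F_att = 5/4·(g−p) = 5/4·(22,0) = (27.5000,0.0000)
o1: d²=17 ≤ ρ²=39; F_rep = 10·(1,4)/17² = (0.0346,0.1384)
F = F_att + ΣF_rep = (27.5346,0.1384)
Δp = p'−p = (2.7535,0.0138); α = Δx/Fx = (3183/1156) / (15915/578) = 1/10
check: Δy/Fy = (4/289) / (40/289) = 1/10 ✓

α = 1/10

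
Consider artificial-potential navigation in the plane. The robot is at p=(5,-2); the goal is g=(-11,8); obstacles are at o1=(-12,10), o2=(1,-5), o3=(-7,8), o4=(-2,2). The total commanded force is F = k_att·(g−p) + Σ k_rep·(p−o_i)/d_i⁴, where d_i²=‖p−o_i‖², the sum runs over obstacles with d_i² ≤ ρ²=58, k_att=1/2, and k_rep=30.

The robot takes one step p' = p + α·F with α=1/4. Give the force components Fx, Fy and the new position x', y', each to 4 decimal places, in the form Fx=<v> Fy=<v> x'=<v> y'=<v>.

F_att = 1/2·(g−p) = 1/2·(-16,10) = (-8.0000,5.0000)
o1: d²=433 > ρ²=58 → inactive
o2: d²=25 ≤ ρ²=58; F_rep = 30·(4,3)/25² = (0.1920,0.1440)
o3: d²=244 > ρ²=58 → inactive
o4: d²=65 > ρ²=58 → inactive
F = F_att + ΣF_rep = (-7.8080,5.1440)
p' = p + 1/4·F = (3.0480,-0.7140)

Fx=-7.8080 Fy=5.1440 x'=3.0480 y'=-0.7140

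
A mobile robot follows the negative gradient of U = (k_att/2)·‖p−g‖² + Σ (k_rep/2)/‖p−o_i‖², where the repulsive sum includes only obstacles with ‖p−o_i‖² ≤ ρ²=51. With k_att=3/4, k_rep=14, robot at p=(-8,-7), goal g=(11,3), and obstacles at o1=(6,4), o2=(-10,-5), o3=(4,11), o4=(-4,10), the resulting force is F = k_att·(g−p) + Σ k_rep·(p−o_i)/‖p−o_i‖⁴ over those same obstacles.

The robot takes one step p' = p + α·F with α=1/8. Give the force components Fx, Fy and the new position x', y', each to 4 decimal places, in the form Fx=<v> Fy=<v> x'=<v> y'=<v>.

F_att = 3/4·(g−p) = 3/4·(19,10) = (14.2500,7.5000)
o1: d²=317 > ρ²=51 → inactive
o2: d²=8 ≤ ρ²=51; F_rep = 14·(2,-2)/8² = (0.4375,-0.4375)
o3: d²=468 > ρ²=51 → inactive
o4: d²=305 > ρ²=51 → inactive
F = F_att + ΣF_rep = (14.6875,7.0625)
p' = p + 1/8·F = (-6.1641,-6.1172)

Fx=14.6875 Fy=7.0625 x'=-6.1641 y'=-6.1172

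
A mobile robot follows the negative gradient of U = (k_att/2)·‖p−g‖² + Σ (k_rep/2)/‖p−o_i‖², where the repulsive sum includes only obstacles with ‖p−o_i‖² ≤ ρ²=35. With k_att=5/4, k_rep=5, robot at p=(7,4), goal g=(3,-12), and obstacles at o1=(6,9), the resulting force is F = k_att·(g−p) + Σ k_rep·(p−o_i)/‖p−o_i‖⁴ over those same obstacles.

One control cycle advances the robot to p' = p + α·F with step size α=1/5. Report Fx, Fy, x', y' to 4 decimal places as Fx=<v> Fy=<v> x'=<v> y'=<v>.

F_att = 5/4·(g−p) = 5/4·(-4,-16) = (-5.0000,-20.0000)
o1: d²=26 ≤ ρ²=35; F_rep = 5·(1,-5)/26² = (0.0074,-0.0370)
F = F_att + ΣF_rep = (-4.9926,-20.0370)
p' = p + 1/5·F = (6.0015,-0.0074)

Fx=-4.9926 Fy=-20.0370 x'=6.0015 y'=-0.0074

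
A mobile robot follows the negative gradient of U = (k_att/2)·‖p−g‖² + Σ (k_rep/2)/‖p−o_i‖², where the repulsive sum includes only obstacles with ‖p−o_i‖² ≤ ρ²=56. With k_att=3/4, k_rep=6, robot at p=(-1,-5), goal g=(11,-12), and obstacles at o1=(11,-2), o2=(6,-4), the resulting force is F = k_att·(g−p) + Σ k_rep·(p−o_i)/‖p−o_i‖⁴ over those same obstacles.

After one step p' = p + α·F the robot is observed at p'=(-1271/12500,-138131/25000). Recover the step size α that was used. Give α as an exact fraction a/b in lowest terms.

α = 1/10

F_att = 3/4·(g−p) = 3/4·(12,-7) = (9.0000,-5.2500)
o1: d²=153 > ρ²=56 → inactive
o2: d²=50 ≤ ρ²=56; F_rep = 6·(-7,-1)/50² = (-0.0168,-0.0024)
F = F_att + ΣF_rep = (8.9832,-5.2524)
Δp = p'−p = (0.8983,-0.5252); α = Δx/Fx = (11229/12500) / (11229/1250) = 1/10
check: Δy/Fy = (-13131/25000) / (-13131/2500) = 1/10 ✓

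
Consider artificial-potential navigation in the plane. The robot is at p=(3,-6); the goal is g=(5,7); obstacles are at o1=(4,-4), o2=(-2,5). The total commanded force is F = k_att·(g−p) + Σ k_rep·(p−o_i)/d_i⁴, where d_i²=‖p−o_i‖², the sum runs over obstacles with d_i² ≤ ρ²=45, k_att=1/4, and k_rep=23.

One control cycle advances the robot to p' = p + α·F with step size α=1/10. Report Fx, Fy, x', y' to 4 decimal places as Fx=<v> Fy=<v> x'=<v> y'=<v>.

Fx=-0.4200 Fy=1.4100 x'=2.9580 y'=-5.8590

F_att = 1/4·(g−p) = 1/4·(2,13) = (0.5000,3.2500)
o1: d²=5 ≤ ρ²=45; F_rep = 23·(-1,-2)/5² = (-0.9200,-1.8400)
o2: d²=146 > ρ²=45 → inactive
F = F_att + ΣF_rep = (-0.4200,1.4100)
p' = p + 1/10·F = (2.9580,-5.8590)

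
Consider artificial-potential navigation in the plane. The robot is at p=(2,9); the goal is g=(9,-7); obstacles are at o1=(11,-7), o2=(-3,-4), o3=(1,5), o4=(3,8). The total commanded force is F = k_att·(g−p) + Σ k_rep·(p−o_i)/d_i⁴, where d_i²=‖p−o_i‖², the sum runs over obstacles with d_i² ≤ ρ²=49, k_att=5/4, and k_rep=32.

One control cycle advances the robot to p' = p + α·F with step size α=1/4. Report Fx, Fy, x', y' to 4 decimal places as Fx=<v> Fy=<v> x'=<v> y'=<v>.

F_att = 5/4·(g−p) = 5/4·(7,-16) = (8.7500,-20.0000)
o1: d²=337 > ρ²=49 → inactive
o2: d²=194 > ρ²=49 → inactive
o3: d²=17 ≤ ρ²=49; F_rep = 32·(1,4)/17² = (0.1107,0.4429)
o4: d²=2 ≤ ρ²=49; F_rep = 32·(-1,1)/2² = (-8.0000,8.0000)
F = F_att + ΣF_rep = (0.8607,-11.5571)
p' = p + 1/4·F = (2.2152,6.1107)

Fx=0.8607 Fy=-11.5571 x'=2.2152 y'=6.1107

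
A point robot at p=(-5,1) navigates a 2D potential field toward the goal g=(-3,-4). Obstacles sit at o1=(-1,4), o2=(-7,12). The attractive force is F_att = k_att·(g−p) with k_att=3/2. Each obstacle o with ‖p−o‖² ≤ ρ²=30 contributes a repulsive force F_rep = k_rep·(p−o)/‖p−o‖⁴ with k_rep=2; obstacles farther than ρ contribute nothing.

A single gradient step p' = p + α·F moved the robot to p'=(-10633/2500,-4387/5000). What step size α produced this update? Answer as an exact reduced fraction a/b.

F_att = 3/2·(g−p) = 3/2·(2,-5) = (3.0000,-7.5000)
o1: d²=25 ≤ ρ²=30; F_rep = 2·(-4,-3)/25² = (-0.0128,-0.0096)
o2: d²=125 > ρ²=30 → inactive
F = F_att + ΣF_rep = (2.9872,-7.5096)
Δp = p'−p = (0.7468,-1.8774); α = Δx/Fx = (1867/2500) / (1867/625) = 1/4
check: Δy/Fy = (-9387/5000) / (-9387/1250) = 1/4 ✓

α = 1/4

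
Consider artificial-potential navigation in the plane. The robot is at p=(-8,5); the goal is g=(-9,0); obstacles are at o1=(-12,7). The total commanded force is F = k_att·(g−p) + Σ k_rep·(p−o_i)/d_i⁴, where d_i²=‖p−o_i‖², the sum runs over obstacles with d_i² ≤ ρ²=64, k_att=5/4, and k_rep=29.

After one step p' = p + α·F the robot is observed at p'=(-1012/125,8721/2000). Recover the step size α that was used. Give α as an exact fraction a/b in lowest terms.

α = 1/10

F_att = 5/4·(g−p) = 5/4·(-1,-5) = (-1.2500,-6.2500)
o1: d²=20 ≤ ρ²=64; F_rep = 29·(4,-2)/20² = (0.2900,-0.1450)
F = F_att + ΣF_rep = (-0.9600,-6.3950)
Δp = p'−p = (-0.0960,-0.6395); α = Δx/Fx = (-12/125) / (-24/25) = 1/10
check: Δy/Fy = (-1279/2000) / (-1279/200) = 1/10 ✓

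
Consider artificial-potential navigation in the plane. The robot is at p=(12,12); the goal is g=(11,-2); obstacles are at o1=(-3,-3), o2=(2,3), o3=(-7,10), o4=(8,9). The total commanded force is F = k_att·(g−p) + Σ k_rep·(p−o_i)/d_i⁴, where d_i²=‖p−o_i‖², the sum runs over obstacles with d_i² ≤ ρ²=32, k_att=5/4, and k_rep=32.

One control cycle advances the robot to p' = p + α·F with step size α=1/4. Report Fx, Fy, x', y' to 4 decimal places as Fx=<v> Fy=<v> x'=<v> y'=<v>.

F_att = 5/4·(g−p) = 5/4·(-1,-14) = (-1.2500,-17.5000)
o1: d²=450 > ρ²=32 → inactive
o2: d²=181 > ρ²=32 → inactive
o3: d²=365 > ρ²=32 → inactive
o4: d²=25 ≤ ρ²=32; F_rep = 32·(4,3)/25² = (0.2048,0.1536)
F = F_att + ΣF_rep = (-1.0452,-17.3464)
p' = p + 1/4·F = (11.7387,7.6634)

Fx=-1.0452 Fy=-17.3464 x'=11.7387 y'=7.6634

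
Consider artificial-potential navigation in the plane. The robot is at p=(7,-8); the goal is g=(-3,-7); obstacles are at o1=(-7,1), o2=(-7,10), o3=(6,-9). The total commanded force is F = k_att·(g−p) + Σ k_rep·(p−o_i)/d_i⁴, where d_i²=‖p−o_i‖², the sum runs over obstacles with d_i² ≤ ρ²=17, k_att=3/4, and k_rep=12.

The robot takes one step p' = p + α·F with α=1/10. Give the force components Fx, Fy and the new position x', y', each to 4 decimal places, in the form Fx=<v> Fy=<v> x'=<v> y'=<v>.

F_att = 3/4·(g−p) = 3/4·(-10,1) = (-7.5000,0.7500)
o1: d²=277 > ρ²=17 → inactive
o2: d²=520 > ρ²=17 → inactive
o3: d²=2 ≤ ρ²=17; F_rep = 12·(1,1)/2² = (3.0000,3.0000)
F = F_att + ΣF_rep = (-4.5000,3.7500)
p' = p + 1/10·F = (6.5500,-7.6250)

Fx=-4.5000 Fy=3.7500 x'=6.5500 y'=-7.6250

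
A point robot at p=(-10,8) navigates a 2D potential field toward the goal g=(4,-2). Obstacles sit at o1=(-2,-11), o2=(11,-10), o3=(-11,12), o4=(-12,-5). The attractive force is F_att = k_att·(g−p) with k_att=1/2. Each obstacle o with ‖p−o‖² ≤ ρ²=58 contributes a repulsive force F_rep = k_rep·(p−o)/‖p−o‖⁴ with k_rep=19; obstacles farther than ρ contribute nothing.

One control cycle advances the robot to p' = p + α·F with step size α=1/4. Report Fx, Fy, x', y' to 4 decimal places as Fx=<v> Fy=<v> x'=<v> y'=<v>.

Fx=7.0657 Fy=-5.2630 x'=-8.2336 y'=6.6843

F_att = 1/2·(g−p) = 1/2·(14,-10) = (7.0000,-5.0000)
o1: d²=425 > ρ²=58 → inactive
o2: d²=765 > ρ²=58 → inactive
o3: d²=17 ≤ ρ²=58; F_rep = 19·(1,-4)/17² = (0.0657,-0.2630)
o4: d²=173 > ρ²=58 → inactive
F = F_att + ΣF_rep = (7.0657,-5.2630)
p' = p + 1/4·F = (-8.2336,6.6843)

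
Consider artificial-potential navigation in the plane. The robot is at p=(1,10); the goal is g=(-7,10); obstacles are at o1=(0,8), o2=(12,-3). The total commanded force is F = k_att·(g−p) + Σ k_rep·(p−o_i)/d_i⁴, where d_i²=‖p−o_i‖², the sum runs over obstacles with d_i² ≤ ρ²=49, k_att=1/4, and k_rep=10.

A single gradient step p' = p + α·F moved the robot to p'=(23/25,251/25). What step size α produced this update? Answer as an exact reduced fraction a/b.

α = 1/20

F_att = 1/4·(g−p) = 1/4·(-8,0) = (-2.0000,0.0000)
o1: d²=5 ≤ ρ²=49; F_rep = 10·(1,2)/5² = (0.4000,0.8000)
o2: d²=290 > ρ²=49 → inactive
F = F_att + ΣF_rep = (-1.6000,0.8000)
Δp = p'−p = (-0.0800,0.0400); α = Δx/Fx = (-2/25) / (-8/5) = 1/20
check: Δy/Fy = (1/25) / (4/5) = 1/20 ✓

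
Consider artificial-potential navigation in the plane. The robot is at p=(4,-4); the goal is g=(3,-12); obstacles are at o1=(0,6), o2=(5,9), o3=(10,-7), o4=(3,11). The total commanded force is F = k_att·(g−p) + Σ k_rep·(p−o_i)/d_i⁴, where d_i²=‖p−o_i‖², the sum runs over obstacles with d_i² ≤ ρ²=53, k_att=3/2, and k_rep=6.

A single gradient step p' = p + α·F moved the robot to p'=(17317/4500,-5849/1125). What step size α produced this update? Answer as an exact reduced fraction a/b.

F_att = 3/2·(g−p) = 3/2·(-1,-8) = (-1.5000,-12.0000)
o1: d²=116 > ρ²=53 → inactive
o2: d²=170 > ρ²=53 → inactive
o3: d²=45 ≤ ρ²=53; F_rep = 6·(-6,3)/45² = (-0.0178,0.0089)
o4: d²=226 > ρ²=53 → inactive
F = F_att + ΣF_rep = (-1.5178,-11.9911)
Δp = p'−p = (-0.1518,-1.1991); α = Δx/Fx = (-683/4500) / (-683/450) = 1/10
check: Δy/Fy = (-1349/1125) / (-2698/225) = 1/10 ✓

α = 1/10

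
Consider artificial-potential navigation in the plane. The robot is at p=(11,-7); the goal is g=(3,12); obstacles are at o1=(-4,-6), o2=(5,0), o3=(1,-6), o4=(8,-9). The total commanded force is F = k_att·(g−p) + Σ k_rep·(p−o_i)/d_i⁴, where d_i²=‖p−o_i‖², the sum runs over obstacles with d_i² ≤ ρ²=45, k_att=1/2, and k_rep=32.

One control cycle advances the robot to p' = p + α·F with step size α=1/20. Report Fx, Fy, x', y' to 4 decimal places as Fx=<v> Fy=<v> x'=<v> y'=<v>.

Fx=-3.4320 Fy=9.8787 x'=10.8284 y'=-6.5061

F_att = 1/2·(g−p) = 1/2·(-8,19) = (-4.0000,9.5000)
o1: d²=226 > ρ²=45 → inactive
o2: d²=85 > ρ²=45 → inactive
o3: d²=101 > ρ²=45 → inactive
o4: d²=13 ≤ ρ²=45; F_rep = 32·(3,2)/13² = (0.5680,0.3787)
F = F_att + ΣF_rep = (-3.4320,9.8787)
p' = p + 1/20·F = (10.8284,-6.5061)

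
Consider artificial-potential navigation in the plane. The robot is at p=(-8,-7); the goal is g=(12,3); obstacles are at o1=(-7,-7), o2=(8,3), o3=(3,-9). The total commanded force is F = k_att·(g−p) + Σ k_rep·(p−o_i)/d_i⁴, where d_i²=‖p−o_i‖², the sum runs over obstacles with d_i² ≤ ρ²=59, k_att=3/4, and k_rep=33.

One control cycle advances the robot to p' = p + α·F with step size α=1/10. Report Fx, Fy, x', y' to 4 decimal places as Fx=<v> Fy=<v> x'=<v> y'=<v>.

F_att = 3/4·(g−p) = 3/4·(20,10) = (15.0000,7.5000)
o1: d²=1 ≤ ρ²=59; F_rep = 33·(-1,0)/1² = (-33.0000,0.0000)
o2: d²=356 > ρ²=59 → inactive
o3: d²=125 > ρ²=59 → inactive
F = F_att + ΣF_rep = (-18.0000,7.5000)
p' = p + 1/10·F = (-9.8000,-6.2500)

Fx=-18.0000 Fy=7.5000 x'=-9.8000 y'=-6.2500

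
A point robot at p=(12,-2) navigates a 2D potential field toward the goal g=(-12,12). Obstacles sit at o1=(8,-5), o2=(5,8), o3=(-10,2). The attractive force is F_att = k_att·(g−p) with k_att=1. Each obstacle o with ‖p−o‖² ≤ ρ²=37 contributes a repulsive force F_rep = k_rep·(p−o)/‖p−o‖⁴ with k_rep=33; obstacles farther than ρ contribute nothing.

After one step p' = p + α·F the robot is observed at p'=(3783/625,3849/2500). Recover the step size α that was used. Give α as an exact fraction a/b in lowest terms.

F_att = 1·(g−p) = 1·(-24,14) = (-24.0000,14.0000)
o1: d²=25 ≤ ρ²=37; F_rep = 33·(4,3)/25² = (0.2112,0.1584)
o2: d²=149 > ρ²=37 → inactive
o3: d²=500 > ρ²=37 → inactive
F = F_att + ΣF_rep = (-23.7888,14.1584)
Δp = p'−p = (-5.9472,3.5396); α = Δx/Fx = (-3717/625) / (-14868/625) = 1/4
check: Δy/Fy = (8849/2500) / (8849/625) = 1/4 ✓

α = 1/4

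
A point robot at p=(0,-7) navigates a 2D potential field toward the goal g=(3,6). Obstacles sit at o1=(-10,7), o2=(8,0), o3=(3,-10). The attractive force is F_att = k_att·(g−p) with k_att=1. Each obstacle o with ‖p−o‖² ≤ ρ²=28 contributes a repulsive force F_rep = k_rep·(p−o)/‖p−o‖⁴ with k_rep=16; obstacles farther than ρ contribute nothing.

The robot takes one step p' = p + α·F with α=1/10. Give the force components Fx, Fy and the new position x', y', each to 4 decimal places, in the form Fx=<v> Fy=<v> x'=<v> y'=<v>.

Fx=2.8519 Fy=13.1481 x'=0.2852 y'=-5.6852

F_att = 1·(g−p) = 1·(3,13) = (3.0000,13.0000)
o1: d²=296 > ρ²=28 → inactive
o2: d²=113 > ρ²=28 → inactive
o3: d²=18 ≤ ρ²=28; F_rep = 16·(-3,3)/18² = (-0.1481,0.1481)
F = F_att + ΣF_rep = (2.8519,13.1481)
p' = p + 1/10·F = (0.2852,-5.6852)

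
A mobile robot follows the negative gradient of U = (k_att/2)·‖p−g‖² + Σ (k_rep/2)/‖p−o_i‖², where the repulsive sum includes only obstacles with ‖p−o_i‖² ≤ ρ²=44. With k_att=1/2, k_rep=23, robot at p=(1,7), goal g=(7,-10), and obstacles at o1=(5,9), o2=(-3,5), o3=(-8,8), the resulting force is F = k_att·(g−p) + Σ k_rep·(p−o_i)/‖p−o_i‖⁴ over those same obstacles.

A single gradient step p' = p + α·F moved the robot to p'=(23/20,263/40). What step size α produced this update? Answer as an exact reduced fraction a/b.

F_att = 1/2·(g−p) = 1/2·(6,-17) = (3.0000,-8.5000)
o1: d²=20 ≤ ρ²=44; F_rep = 23·(-4,-2)/20² = (-0.2300,-0.1150)
o2: d²=20 ≤ ρ²=44; F_rep = 23·(4,2)/20² = (0.2300,0.1150)
o3: d²=82 > ρ²=44 → inactive
F = F_att + ΣF_rep = (3.0000,-8.5000)
Δp = p'−p = (0.1500,-0.4250); α = Δx/Fx = (3/20) / (3) = 1/20
check: Δy/Fy = (-17/40) / (-17/2) = 1/20 ✓

α = 1/20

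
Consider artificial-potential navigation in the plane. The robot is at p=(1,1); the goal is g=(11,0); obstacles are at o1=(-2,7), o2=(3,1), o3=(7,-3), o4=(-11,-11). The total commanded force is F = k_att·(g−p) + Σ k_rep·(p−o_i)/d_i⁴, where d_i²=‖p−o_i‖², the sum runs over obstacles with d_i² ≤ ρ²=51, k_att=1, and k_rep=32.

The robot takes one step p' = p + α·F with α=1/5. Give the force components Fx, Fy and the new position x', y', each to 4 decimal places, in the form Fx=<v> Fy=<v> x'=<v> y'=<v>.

Fx=6.0474 Fy=-1.0948 x'=2.2095 y'=0.7810

F_att = 1·(g−p) = 1·(10,-1) = (10.0000,-1.0000)
o1: d²=45 ≤ ρ²=51; F_rep = 32·(3,-6)/45² = (0.0474,-0.0948)
o2: d²=4 ≤ ρ²=51; F_rep = 32·(-2,0)/4² = (-4.0000,0.0000)
o3: d²=52 > ρ²=51 → inactive
o4: d²=288 > ρ²=51 → inactive
F = F_att + ΣF_rep = (6.0474,-1.0948)
p' = p + 1/5·F = (2.2095,0.7810)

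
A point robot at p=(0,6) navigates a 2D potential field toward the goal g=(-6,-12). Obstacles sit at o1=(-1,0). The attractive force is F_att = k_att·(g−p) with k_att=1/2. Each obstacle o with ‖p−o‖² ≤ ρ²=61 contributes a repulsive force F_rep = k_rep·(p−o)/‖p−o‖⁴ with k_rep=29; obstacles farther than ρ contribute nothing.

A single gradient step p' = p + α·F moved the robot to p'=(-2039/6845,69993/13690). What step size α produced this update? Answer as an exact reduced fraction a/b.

F_att = 1/2·(g−p) = 1/2·(-6,-18) = (-3.0000,-9.0000)
o1: d²=37 ≤ ρ²=61; F_rep = 29·(1,6)/37² = (0.0212,0.1271)
F = F_att + ΣF_rep = (-2.9788,-8.8729)
Δp = p'−p = (-0.2979,-0.8873); α = Δx/Fx = (-2039/6845) / (-4078/1369) = 1/10
check: Δy/Fy = (-12147/13690) / (-12147/1369) = 1/10 ✓

α = 1/10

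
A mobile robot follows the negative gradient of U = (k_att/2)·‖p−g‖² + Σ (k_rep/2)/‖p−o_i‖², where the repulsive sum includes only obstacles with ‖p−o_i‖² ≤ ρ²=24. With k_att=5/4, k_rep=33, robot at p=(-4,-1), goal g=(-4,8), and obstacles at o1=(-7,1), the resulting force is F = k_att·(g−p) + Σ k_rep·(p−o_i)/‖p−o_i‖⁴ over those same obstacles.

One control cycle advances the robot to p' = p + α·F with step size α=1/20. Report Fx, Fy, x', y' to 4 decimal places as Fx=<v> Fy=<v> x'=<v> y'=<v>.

F_att = 5/4·(g−p) = 5/4·(0,9) = (0.0000,11.2500)
o1: d²=13 ≤ ρ²=24; F_rep = 33·(3,-2)/13² = (0.5858,-0.3905)
F = F_att + ΣF_rep = (0.5858,10.8595)
p' = p + 1/20·F = (-3.9707,-0.4570)

Fx=0.5858 Fy=10.8595 x'=-3.9707 y'=-0.4570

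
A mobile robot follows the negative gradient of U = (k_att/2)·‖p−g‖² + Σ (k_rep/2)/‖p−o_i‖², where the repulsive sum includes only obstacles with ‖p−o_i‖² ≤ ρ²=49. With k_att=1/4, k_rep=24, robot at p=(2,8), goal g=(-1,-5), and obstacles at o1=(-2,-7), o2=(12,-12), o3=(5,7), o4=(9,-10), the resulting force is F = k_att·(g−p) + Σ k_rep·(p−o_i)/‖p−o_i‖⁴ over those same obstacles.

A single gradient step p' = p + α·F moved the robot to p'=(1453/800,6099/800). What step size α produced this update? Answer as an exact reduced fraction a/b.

α = 1/8

F_att = 1/4·(g−p) = 1/4·(-3,-13) = (-0.7500,-3.2500)
o1: d²=241 > ρ²=49 → inactive
o2: d²=500 > ρ²=49 → inactive
o3: d²=10 ≤ ρ²=49; F_rep = 24·(-3,1)/10² = (-0.7200,0.2400)
o4: d²=373 > ρ²=49 → inactive
F = F_att + ΣF_rep = (-1.4700,-3.0100)
Δp = p'−p = (-0.1837,-0.3762); α = Δx/Fx = (-147/800) / (-147/100) = 1/8
check: Δy/Fy = (-301/800) / (-301/100) = 1/8 ✓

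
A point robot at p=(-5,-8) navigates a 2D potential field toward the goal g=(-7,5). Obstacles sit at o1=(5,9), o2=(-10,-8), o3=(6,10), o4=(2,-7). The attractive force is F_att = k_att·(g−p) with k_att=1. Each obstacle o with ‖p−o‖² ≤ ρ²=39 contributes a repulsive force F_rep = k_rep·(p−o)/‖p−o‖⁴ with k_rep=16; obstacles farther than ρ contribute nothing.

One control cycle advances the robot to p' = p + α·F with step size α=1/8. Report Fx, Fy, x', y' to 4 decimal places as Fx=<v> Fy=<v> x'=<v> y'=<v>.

F_att = 1·(g−p) = 1·(-2,13) = (-2.0000,13.0000)
o1: d²=389 > ρ²=39 → inactive
o2: d²=25 ≤ ρ²=39; F_rep = 16·(5,0)/25² = (0.1280,0.0000)
o3: d²=445 > ρ²=39 → inactive
o4: d²=50 > ρ²=39 → inactive
F = F_att + ΣF_rep = (-1.8720,13.0000)
p' = p + 1/8·F = (-5.2340,-6.3750)

Fx=-1.8720 Fy=13.0000 x'=-5.2340 y'=-6.3750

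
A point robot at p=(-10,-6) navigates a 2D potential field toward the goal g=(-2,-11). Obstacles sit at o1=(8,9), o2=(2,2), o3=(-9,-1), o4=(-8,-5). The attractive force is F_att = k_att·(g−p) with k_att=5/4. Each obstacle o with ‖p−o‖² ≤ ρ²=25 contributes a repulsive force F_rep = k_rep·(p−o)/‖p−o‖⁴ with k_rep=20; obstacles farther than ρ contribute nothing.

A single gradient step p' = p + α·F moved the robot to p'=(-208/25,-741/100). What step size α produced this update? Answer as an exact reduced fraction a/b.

α = 1/5

F_att = 5/4·(g−p) = 5/4·(8,-5) = (10.0000,-6.2500)
o1: d²=549 > ρ²=25 → inactive
o2: d²=208 > ρ²=25 → inactive
o3: d²=26 > ρ²=25 → inactive
o4: d²=5 ≤ ρ²=25; F_rep = 20·(-2,-1)/5² = (-1.6000,-0.8000)
F = F_att + ΣF_rep = (8.4000,-7.0500)
Δp = p'−p = (1.6800,-1.4100); α = Δx/Fx = (42/25) / (42/5) = 1/5
check: Δy/Fy = (-141/100) / (-141/20) = 1/5 ✓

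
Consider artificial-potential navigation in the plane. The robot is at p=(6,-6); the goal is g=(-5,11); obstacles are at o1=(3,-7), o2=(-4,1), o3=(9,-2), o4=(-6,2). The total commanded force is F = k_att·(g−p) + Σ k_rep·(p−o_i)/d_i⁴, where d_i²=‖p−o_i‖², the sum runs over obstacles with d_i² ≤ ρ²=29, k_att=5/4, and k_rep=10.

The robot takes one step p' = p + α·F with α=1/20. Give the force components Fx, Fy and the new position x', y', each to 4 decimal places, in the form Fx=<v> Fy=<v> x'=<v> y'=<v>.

Fx=-13.4980 Fy=21.2860 x'=5.3251 y'=-4.9357

F_att = 5/4·(g−p) = 5/4·(-11,17) = (-13.7500,21.2500)
o1: d²=10 ≤ ρ²=29; F_rep = 10·(3,1)/10² = (0.3000,0.1000)
o2: d²=149 > ρ²=29 → inactive
o3: d²=25 ≤ ρ²=29; F_rep = 10·(-3,-4)/25² = (-0.0480,-0.0640)
o4: d²=208 > ρ²=29 → inactive
F = F_att + ΣF_rep = (-13.4980,21.2860)
p' = p + 1/20·F = (5.3251,-4.9357)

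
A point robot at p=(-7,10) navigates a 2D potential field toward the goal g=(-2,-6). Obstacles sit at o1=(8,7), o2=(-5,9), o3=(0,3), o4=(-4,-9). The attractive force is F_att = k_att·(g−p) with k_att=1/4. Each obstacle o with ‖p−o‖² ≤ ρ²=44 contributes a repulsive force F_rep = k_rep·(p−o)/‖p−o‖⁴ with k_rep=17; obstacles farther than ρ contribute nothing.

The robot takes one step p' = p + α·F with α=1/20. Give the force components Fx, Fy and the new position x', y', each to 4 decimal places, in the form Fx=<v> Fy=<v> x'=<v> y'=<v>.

Fx=-0.1100 Fy=-3.3200 x'=-7.0055 y'=9.8340

F_att = 1/4·(g−p) = 1/4·(5,-16) = (1.2500,-4.0000)
o1: d²=234 > ρ²=44 → inactive
o2: d²=5 ≤ ρ²=44; F_rep = 17·(-2,1)/5² = (-1.3600,0.6800)
o3: d²=98 > ρ²=44 → inactive
o4: d²=370 > ρ²=44 → inactive
F = F_att + ΣF_rep = (-0.1100,-3.3200)
p' = p + 1/20·F = (-7.0055,9.8340)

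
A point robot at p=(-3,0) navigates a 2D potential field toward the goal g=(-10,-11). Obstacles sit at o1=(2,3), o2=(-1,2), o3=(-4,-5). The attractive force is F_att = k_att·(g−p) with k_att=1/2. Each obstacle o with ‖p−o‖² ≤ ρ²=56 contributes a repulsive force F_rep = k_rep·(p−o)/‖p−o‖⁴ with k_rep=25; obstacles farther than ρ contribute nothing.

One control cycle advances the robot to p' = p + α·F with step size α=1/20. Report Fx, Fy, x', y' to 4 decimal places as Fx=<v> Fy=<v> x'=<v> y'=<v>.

Fx=-4.3524 Fy=-6.1612 x'=-3.2176 y'=-0.3081

F_att = 1/2·(g−p) = 1/2·(-7,-11) = (-3.5000,-5.5000)
o1: d²=34 ≤ ρ²=56; F_rep = 25·(-5,-3)/34² = (-0.1081,-0.0649)
o2: d²=8 ≤ ρ²=56; F_rep = 25·(-2,-2)/8² = (-0.7812,-0.7812)
o3: d²=26 ≤ ρ²=56; F_rep = 25·(1,5)/26² = (0.0370,0.1849)
F = F_att + ΣF_rep = (-4.3524,-6.1612)
p' = p + 1/20·F = (-3.2176,-0.3081)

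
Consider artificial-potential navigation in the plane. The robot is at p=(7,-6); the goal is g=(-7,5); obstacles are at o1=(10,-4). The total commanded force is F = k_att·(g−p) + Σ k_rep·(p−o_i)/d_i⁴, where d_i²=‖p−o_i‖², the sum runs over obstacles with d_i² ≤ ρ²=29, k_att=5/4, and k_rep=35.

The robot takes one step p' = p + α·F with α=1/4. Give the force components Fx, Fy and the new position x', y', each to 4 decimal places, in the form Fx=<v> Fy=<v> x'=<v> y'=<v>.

F_att = 5/4·(g−p) = 5/4·(-14,11) = (-17.5000,13.7500)
o1: d²=13 ≤ ρ²=29; F_rep = 35·(-3,-2)/13² = (-0.6213,-0.4142)
F = F_att + ΣF_rep = (-18.1213,13.3358)
p' = p + 1/4·F = (2.4697,-2.6661)

Fx=-18.1213 Fy=13.3358 x'=2.4697 y'=-2.6661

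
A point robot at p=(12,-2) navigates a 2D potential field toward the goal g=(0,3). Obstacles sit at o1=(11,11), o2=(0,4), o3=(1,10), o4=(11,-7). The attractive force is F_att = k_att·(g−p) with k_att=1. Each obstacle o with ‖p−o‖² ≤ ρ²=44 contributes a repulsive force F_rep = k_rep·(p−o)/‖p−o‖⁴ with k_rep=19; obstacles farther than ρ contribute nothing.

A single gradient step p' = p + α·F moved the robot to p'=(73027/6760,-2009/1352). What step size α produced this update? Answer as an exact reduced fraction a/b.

α = 1/10

F_att = 1·(g−p) = 1·(-12,5) = (-12.0000,5.0000)
o1: d²=170 > ρ²=44 → inactive
o2: d²=180 > ρ²=44 → inactive
o3: d²=265 > ρ²=44 → inactive
o4: d²=26 ≤ ρ²=44; F_rep = 19·(1,5)/26² = (0.0281,0.1405)
F = F_att + ΣF_rep = (-11.9719,5.1405)
Δp = p'−p = (-1.1972,0.5141); α = Δx/Fx = (-8093/6760) / (-8093/676) = 1/10
check: Δy/Fy = (695/1352) / (3475/676) = 1/10 ✓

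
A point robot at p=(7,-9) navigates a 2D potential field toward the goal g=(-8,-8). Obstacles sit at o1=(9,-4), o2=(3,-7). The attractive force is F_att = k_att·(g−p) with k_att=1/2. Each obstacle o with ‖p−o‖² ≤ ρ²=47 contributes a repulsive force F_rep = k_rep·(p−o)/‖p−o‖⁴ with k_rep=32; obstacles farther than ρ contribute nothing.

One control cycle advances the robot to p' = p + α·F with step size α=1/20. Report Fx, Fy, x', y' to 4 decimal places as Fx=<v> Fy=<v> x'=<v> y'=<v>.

F_att = 1/2·(g−p) = 1/2·(-15,1) = (-7.5000,0.5000)
o1: d²=29 ≤ ρ²=47; F_rep = 32·(-2,-5)/29² = (-0.0761,-0.1902)
o2: d²=20 ≤ ρ²=47; F_rep = 32·(4,-2)/20² = (0.3200,-0.1600)
F = F_att + ΣF_rep = (-7.2561,0.1498)
p' = p + 1/20·F = (6.6372,-8.9925)

Fx=-7.2561 Fy=0.1498 x'=6.6372 y'=-8.9925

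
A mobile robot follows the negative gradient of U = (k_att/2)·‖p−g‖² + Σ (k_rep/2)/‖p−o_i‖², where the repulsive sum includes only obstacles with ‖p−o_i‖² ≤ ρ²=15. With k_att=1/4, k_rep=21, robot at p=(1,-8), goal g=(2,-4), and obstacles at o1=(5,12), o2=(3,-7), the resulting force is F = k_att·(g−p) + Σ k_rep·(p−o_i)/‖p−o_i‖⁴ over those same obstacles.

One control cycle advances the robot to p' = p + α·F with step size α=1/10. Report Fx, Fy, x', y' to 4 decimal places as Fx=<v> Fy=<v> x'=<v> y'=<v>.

F_att = 1/4·(g−p) = 1/4·(1,4) = (0.2500,1.0000)
o1: d²=416 > ρ²=15 → inactive
o2: d²=5 ≤ ρ²=15; F_rep = 21·(-2,-1)/5² = (-1.6800,-0.8400)
F = F_att + ΣF_rep = (-1.4300,0.1600)
p' = p + 1/10·F = (0.8570,-7.9840)

Fx=-1.4300 Fy=0.1600 x'=0.8570 y'=-7.9840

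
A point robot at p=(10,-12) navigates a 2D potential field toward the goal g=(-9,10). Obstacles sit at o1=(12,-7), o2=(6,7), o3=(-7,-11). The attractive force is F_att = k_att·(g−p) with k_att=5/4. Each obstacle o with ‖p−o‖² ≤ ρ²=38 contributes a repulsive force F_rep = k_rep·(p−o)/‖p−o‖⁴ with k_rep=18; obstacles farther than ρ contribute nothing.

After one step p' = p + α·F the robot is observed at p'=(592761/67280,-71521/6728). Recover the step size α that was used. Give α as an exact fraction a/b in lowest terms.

α = 1/20

F_att = 5/4·(g−p) = 5/4·(-19,22) = (-23.7500,27.5000)
o1: d²=29 ≤ ρ²=38; F_rep = 18·(-2,-5)/29² = (-0.0428,-0.1070)
o2: d²=377 > ρ²=38 → inactive
o3: d²=290 > ρ²=38 → inactive
F = F_att + ΣF_rep = (-23.7928,27.3930)
Δp = p'−p = (-1.1896,1.3696); α = Δx/Fx = (-80039/67280) / (-80039/3364) = 1/20
check: Δy/Fy = (9215/6728) / (46075/1682) = 1/20 ✓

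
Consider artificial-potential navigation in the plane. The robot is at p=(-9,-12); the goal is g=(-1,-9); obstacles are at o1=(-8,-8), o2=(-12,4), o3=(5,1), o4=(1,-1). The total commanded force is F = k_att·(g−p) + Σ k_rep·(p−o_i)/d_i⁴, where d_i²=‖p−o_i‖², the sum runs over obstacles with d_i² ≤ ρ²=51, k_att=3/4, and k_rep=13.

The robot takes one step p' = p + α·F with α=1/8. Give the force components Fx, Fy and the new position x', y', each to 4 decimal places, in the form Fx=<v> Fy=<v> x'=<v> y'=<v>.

Fx=5.9550 Fy=2.0701 x'=-8.2556 y'=-11.7412

F_att = 3/4·(g−p) = 3/4·(8,3) = (6.0000,2.2500)
o1: d²=17 ≤ ρ²=51; F_rep = 13·(-1,-4)/17² = (-0.0450,-0.1799)
o2: d²=265 > ρ²=51 → inactive
o3: d²=365 > ρ²=51 → inactive
o4: d²=221 > ρ²=51 → inactive
F = F_att + ΣF_rep = (5.9550,2.0701)
p' = p + 1/8·F = (-8.2556,-11.7412)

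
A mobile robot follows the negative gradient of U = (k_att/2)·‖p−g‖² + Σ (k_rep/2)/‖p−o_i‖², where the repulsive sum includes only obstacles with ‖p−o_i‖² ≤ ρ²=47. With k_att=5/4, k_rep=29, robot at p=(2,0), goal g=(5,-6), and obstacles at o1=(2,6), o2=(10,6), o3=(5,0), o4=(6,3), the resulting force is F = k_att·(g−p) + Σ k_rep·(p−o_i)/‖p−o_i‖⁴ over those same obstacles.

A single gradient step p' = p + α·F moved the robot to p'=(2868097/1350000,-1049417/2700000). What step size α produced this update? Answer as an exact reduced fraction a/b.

α = 1/20

F_att = 5/4·(g−p) = 5/4·(3,-6) = (3.7500,-7.5000)
o1: d²=36 ≤ ρ²=47; F_rep = 29·(0,-6)/36² = (0.0000,-0.1343)
o2: d²=100 > ρ²=47 → inactive
o3: d²=9 ≤ ρ²=47; F_rep = 29·(-3,0)/9² = (-1.0741,0.0000)
o4: d²=25 ≤ ρ²=47; F_rep = 29·(-4,-3)/25² = (-0.1856,-0.1392)
F = F_att + ΣF_rep = (2.4903,-7.7735)
Δp = p'−p = (0.1245,-0.3887); α = Δx/Fx = (168097/1350000) / (168097/67500) = 1/20
check: Δy/Fy = (-1049417/2700000) / (-1049417/135000) = 1/20 ✓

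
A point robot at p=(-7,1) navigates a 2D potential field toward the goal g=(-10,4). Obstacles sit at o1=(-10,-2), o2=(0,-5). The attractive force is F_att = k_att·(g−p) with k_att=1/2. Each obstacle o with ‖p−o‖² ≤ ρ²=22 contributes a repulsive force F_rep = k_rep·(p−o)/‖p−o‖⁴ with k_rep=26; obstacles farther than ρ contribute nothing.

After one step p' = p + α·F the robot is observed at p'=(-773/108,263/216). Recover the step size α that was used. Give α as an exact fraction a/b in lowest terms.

α = 1/8

F_att = 1/2·(g−p) = 1/2·(-3,3) = (-1.5000,1.5000)
o1: d²=18 ≤ ρ²=22; F_rep = 26·(3,3)/18² = (0.2407,0.2407)
o2: d²=85 > ρ²=22 → inactive
F = F_att + ΣF_rep = (-1.2593,1.7407)
Δp = p'−p = (-0.1574,0.2176); α = Δx/Fx = (-17/108) / (-34/27) = 1/8
check: Δy/Fy = (47/216) / (47/27) = 1/8 ✓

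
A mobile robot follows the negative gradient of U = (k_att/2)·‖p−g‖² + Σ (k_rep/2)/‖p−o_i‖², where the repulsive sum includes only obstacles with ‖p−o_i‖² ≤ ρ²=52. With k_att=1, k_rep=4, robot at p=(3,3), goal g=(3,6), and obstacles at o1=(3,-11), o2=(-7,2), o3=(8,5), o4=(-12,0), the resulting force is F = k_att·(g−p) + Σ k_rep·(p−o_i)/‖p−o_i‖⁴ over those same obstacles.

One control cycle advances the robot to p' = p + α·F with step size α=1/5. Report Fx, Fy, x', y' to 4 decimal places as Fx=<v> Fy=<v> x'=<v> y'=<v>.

Fx=-0.0238 Fy=2.9905 x'=2.9952 y'=3.5981

F_att = 1·(g−p) = 1·(0,3) = (0.0000,3.0000)
o1: d²=196 > ρ²=52 → inactive
o2: d²=101 > ρ²=52 → inactive
o3: d²=29 ≤ ρ²=52; F_rep = 4·(-5,-2)/29² = (-0.0238,-0.0095)
o4: d²=234 > ρ²=52 → inactive
F = F_att + ΣF_rep = (-0.0238,2.9905)
p' = p + 1/5·F = (2.9952,3.5981)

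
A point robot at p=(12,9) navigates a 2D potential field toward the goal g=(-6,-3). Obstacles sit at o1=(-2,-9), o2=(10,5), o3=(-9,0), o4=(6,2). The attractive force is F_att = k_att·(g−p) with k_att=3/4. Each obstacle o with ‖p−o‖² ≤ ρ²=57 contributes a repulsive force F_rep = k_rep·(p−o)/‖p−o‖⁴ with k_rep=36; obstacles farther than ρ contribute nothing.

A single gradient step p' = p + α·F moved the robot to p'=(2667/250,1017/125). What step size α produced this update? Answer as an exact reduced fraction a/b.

α = 1/10

F_att = 3/4·(g−p) = 3/4·(-18,-12) = (-13.5000,-9.0000)
o1: d²=520 > ρ²=57 → inactive
o2: d²=20 ≤ ρ²=57; F_rep = 36·(2,4)/20² = (0.1800,0.3600)
o3: d²=522 > ρ²=57 → inactive
o4: d²=85 > ρ²=57 → inactive
F = F_att + ΣF_rep = (-13.3200,-8.6400)
Δp = p'−p = (-1.3320,-0.8640); α = Δx/Fx = (-333/250) / (-333/25) = 1/10
check: Δy/Fy = (-108/125) / (-216/25) = 1/10 ✓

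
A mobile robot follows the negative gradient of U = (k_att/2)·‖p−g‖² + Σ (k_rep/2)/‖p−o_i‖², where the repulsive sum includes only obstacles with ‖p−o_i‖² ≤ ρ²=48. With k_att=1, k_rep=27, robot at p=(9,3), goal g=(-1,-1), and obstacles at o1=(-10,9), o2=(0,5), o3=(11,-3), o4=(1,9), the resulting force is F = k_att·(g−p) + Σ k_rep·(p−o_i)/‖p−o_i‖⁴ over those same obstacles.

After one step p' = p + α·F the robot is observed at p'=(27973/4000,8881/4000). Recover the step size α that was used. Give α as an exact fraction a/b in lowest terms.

F_att = 1·(g−p) = 1·(-10,-4) = (-10.0000,-4.0000)
o1: d²=397 > ρ²=48 → inactive
o2: d²=85 > ρ²=48 → inactive
o3: d²=40 ≤ ρ²=48; F_rep = 27·(-2,6)/40² = (-0.0338,0.1013)
o4: d²=100 > ρ²=48 → inactive
F = F_att + ΣF_rep = (-10.0337,-3.8988)
Δp = p'−p = (-2.0067,-0.7798); α = Δx/Fx = (-8027/4000) / (-8027/800) = 1/5
check: Δy/Fy = (-3119/4000) / (-3119/800) = 1/5 ✓

α = 1/5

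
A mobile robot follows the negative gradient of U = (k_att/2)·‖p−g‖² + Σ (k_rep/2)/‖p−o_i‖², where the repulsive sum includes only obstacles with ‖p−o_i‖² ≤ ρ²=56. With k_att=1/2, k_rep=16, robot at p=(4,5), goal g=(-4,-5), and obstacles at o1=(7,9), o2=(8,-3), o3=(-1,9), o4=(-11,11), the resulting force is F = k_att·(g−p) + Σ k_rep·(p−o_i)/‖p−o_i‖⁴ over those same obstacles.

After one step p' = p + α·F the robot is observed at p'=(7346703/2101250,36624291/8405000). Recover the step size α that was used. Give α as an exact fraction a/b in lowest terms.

F_att = 1/2·(g−p) = 1/2·(-8,-10) = (-4.0000,-5.0000)
o1: d²=25 ≤ ρ²=56; F_rep = 16·(-3,-4)/25² = (-0.0768,-0.1024)
o2: d²=80 > ρ²=56 → inactive
o3: d²=41 ≤ ρ²=56; F_rep = 16·(5,-4)/41² = (0.0476,-0.0381)
o4: d²=261 > ρ²=56 → inactive
F = F_att + ΣF_rep = (-4.0292,-5.1405)
Δp = p'−p = (-0.5037,-0.6426); α = Δx/Fx = (-1058297/2101250) / (-4233188/1050625) = 1/8
check: Δy/Fy = (-5400709/8405000) / (-5400709/1050625) = 1/8 ✓

α = 1/8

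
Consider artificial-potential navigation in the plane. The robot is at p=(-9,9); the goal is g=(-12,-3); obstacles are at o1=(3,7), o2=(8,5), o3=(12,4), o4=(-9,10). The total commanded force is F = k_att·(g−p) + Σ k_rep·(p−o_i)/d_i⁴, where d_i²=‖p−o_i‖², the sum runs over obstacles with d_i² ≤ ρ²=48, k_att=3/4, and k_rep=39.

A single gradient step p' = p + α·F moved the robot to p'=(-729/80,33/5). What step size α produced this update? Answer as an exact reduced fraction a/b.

α = 1/20

F_att = 3/4·(g−p) = 3/4·(-3,-12) = (-2.2500,-9.0000)
o1: d²=148 > ρ²=48 → inactive
o2: d²=305 > ρ²=48 → inactive
o3: d²=466 > ρ²=48 → inactive
o4: d²=1 ≤ ρ²=48; F_rep = 39·(0,-1)/1² = (0.0000,-39.0000)
F = F_att + ΣF_rep = (-2.2500,-48.0000)
Δp = p'−p = (-0.1125,-2.4000); α = Δx/Fx = (-9/80) / (-9/4) = 1/20
check: Δy/Fy = (-12/5) / (-48) = 1/20 ✓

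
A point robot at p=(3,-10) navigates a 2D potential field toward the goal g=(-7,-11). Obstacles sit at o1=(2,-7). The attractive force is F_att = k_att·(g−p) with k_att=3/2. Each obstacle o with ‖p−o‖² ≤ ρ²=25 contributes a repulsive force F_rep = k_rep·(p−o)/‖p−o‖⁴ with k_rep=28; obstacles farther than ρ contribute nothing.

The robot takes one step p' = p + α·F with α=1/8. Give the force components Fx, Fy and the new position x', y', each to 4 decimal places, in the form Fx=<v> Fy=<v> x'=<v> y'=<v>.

F_att = 3/2·(g−p) = 3/2·(-10,-1) = (-15.0000,-1.5000)
o1: d²=10 ≤ ρ²=25; F_rep = 28·(1,-3)/10² = (0.2800,-0.8400)
F = F_att + ΣF_rep = (-14.7200,-2.3400)
p' = p + 1/8·F = (1.1600,-10.2925)

Fx=-14.7200 Fy=-2.3400 x'=1.1600 y'=-10.2925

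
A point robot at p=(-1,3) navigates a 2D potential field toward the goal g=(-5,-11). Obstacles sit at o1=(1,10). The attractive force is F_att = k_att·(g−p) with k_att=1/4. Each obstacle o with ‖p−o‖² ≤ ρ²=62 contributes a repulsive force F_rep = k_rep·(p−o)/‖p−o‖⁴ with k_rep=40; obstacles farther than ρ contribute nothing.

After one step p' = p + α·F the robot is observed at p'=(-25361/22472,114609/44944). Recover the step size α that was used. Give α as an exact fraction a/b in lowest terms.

α = 1/8

F_att = 1/4·(g−p) = 1/4·(-4,-14) = (-1.0000,-3.5000)
o1: d²=53 ≤ ρ²=62; F_rep = 40·(-2,-7)/53² = (-0.0285,-0.0997)
F = F_att + ΣF_rep = (-1.0285,-3.5997)
Δp = p'−p = (-0.1286,-0.4500); α = Δx/Fx = (-2889/22472) / (-2889/2809) = 1/8
check: Δy/Fy = (-20223/44944) / (-20223/5618) = 1/8 ✓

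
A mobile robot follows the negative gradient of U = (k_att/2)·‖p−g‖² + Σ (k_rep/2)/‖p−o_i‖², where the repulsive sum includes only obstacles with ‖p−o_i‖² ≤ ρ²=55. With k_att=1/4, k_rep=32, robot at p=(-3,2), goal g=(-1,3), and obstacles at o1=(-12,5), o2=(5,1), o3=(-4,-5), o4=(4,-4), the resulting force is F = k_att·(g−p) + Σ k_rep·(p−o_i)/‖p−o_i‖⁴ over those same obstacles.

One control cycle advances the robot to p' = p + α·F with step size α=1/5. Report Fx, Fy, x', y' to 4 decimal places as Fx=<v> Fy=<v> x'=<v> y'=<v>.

F_att = 1/4·(g−p) = 1/4·(2,1) = (0.5000,0.2500)
o1: d²=90 > ρ²=55 → inactive
o2: d²=65 > ρ²=55 → inactive
o3: d²=50 ≤ ρ²=55; F_rep = 32·(1,7)/50² = (0.0128,0.0896)
o4: d²=85 > ρ²=55 → inactive
F = F_att + ΣF_rep = (0.5128,0.3396)
p' = p + 1/5·F = (-2.8974,2.0679)

Fx=0.5128 Fy=0.3396 x'=-2.8974 y'=2.0679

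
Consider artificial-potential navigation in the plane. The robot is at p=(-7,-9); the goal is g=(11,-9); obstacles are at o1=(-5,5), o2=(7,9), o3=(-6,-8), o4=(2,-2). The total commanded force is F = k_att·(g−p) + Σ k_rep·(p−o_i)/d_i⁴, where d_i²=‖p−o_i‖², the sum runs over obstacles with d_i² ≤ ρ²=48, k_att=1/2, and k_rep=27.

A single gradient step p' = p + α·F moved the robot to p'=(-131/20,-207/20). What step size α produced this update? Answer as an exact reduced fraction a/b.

α = 1/5

F_att = 1/2·(g−p) = 1/2·(18,0) = (9.0000,0.0000)
o1: d²=200 > ρ²=48 → inactive
o2: d²=520 > ρ²=48 → inactive
o3: d²=2 ≤ ρ²=48; F_rep = 27·(-1,-1)/2² = (-6.7500,-6.7500)
o4: d²=130 > ρ²=48 → inactive
F = F_att + ΣF_rep = (2.2500,-6.7500)
Δp = p'−p = (0.4500,-1.3500); α = Δx/Fx = (9/20) / (9/4) = 1/5
check: Δy/Fy = (-27/20) / (-27/4) = 1/5 ✓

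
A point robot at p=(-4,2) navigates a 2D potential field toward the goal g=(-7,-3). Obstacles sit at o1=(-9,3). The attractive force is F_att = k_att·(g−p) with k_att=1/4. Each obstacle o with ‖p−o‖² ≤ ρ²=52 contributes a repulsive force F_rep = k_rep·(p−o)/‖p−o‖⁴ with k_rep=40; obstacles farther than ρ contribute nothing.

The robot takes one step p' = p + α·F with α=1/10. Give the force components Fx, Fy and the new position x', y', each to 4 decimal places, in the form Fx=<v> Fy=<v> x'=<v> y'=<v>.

Fx=-0.4541 Fy=-1.3092 x'=-4.0454 y'=1.8691

F_att = 1/4·(g−p) = 1/4·(-3,-5) = (-0.7500,-1.2500)
o1: d²=26 ≤ ρ²=52; F_rep = 40·(5,-1)/26² = (0.2959,-0.0592)
F = F_att + ΣF_rep = (-0.4541,-1.3092)
p' = p + 1/10·F = (-4.0454,1.8691)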